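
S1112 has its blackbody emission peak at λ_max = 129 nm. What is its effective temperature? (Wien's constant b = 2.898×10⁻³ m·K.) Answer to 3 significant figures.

2.25×10^4 K

T = b/λ_max = 2.898×10⁻³ / (129×10⁻⁹) = 2.247×10^4 K.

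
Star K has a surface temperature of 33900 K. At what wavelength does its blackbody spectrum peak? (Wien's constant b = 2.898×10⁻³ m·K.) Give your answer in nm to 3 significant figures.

λ_max = b/T = 2.898×10⁻³ / 33900 = 8.55×10^-8 m = 85.49 nm.

85.5 nm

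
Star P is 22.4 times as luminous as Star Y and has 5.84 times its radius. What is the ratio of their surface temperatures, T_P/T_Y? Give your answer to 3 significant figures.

L ∝ R²T⁴ gives T ∝ (L/R²)^(1/4), so
T_P/T_Y = (22.4 / 5.84²)^(1/4) = (0.6568)^(1/4) = 0.9002.

0.900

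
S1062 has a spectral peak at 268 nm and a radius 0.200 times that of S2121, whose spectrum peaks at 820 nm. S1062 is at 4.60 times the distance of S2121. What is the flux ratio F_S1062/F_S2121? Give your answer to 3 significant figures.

Wien's law: T_S1062/T_S2121 = λ_S2121/λ_S1062 = 820/268 = 3.060.
L_S1062/L_S2121 = (R_S1062/R_S2121)²(T_S1062/T_S2121)⁴ = (0.200)²(3.060)⁴ = 3.506.
F_S1062/F_S2121 = (L_S1062/L_S2121)/(d_S1062/d_S2121)² = 3.506/(4.60)² = 0.1657.

0.166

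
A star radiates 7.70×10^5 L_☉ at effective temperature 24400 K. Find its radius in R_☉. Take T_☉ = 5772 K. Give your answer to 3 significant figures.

49.1 R_☉

R/R_☉ = √(L/L_☉) / (T/T_☉)² = √(7.70×10^5) / (4.227)²
       = 877.5 / 17.87 = 49.10.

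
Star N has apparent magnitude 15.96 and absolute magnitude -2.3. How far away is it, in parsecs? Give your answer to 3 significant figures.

4.49×10^4 pc

m − M = 5 log₁₀(d/10 pc)
15.96 − (-2.3) = 18.26 = 5 log₁₀(d/10)
d = 10 × 10^(18.26/5) = 10 × 10^3.652 = 4.487×10^4 pc.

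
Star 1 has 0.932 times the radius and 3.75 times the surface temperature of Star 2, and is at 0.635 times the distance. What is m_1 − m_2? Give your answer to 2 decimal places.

L_1/L_2 = (0.932)²(3.75)⁴ = 171.8.
F_1/F_2 = (L_1/L_2)/(d_1/d_2)² = 171.8/0.4032 = 426.0.
m_1 − m_2 = −2.5 log₁₀(426.0) = -6.57.

-6.57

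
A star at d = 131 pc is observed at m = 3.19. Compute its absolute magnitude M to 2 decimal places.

-2.40

M = m − 5 log₁₀(d/10 pc) = 3.19 − 5 log₁₀(131/10)
  = 3.19 − 5 × 1.117 = 3.19 − 5.59 = -2.40.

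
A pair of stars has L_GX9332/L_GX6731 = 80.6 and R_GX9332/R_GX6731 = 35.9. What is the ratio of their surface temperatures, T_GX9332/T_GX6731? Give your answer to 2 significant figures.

0.50

L ∝ R²T⁴ gives T ∝ (L/R²)^(1/4), so
T_GX9332/T_GX6731 = (80.6 / 35.9²)^(1/4) = (0.06254)^(1/4) = 0.5001.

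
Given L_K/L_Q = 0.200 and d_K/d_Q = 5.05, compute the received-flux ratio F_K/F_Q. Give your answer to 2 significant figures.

0.0078

F = L/(4πd²), so F_K/F_Q = (L_K/L_Q) / (d_K/d_Q)²
= 0.200 / (5.05)² = 0.200 / 25.50 = 0.007842.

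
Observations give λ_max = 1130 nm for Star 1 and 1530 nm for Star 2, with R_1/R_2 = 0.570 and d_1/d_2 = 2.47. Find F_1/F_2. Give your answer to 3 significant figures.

Wien's law: T_1/T_2 = λ_2/λ_1 = 1530/1130 = 1.354.
L_1/L_2 = (R_1/R_2)²(T_1/T_2)⁴ = (0.570)²(1.354)⁴ = 1.092.
F_1/F_2 = (L_1/L_2)/(d_1/d_2)² = 1.092/(2.47)² = 0.1790.

0.179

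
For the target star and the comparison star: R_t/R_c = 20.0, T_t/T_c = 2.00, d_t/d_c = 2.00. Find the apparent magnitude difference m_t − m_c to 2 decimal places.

L_t/L_c = (20.0)²(2.00)⁴ = 6400.
F_t/F_c = (L_t/L_c)/(d_t/d_c)² = 6400/4.000 = 1600.
m_t − m_c = −2.5 log₁₀(1600) = -8.01.

-8.01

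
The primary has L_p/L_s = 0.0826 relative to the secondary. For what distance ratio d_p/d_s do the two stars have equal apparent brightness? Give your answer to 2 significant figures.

0.29

Equal flux requires L_p/d_p² = L_s/d_s², so d_p/d_s = √(L_p/L_s)
= √(0.0826) = 0.2874.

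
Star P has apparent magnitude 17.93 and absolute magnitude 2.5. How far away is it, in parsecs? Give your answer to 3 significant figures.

m − M = 5 log₁₀(d/10 pc)
17.93 − (2.5) = 15.43 = 5 log₁₀(d/10)
d = 10 × 10^(15.43/5) = 10 × 10^3.086 = 1.219×10^4 pc.

1.22×10^4 pc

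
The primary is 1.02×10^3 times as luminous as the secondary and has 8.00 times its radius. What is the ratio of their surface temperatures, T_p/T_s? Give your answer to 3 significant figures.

L ∝ R²T⁴ gives T ∝ (L/R²)^(1/4), so
T_p/T_s = (1.02×10^3 / 8.00²)^(1/4) = (15.94)^(1/4) = 1.998.

2.00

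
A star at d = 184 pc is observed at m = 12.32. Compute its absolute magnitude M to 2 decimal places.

M = m − 5 log₁₀(d/10 pc) = 12.32 − 5 log₁₀(184/10)
  = 12.32 − 5 × 1.265 = 12.32 − 6.32 = 6.00.

6.00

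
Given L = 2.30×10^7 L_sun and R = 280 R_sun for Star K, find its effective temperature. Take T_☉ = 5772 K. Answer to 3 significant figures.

2.39×10^4 K

T/T_☉ = (L/L_☉)^(1/4) / (R/R_☉)^(1/2)
T = 5772 × (2.30×10^7)^(1/4) / √(280) = 5772 × 69.25 / 16.73 = 2.389×10^4 K.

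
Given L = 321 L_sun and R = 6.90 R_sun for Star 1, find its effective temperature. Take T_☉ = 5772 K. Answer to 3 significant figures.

9.30×10^3 K

T/T_☉ = (L/L_☉)^(1/4) / (R/R_☉)^(1/2)
T = 5772 × (321)^(1/4) / √(6.90) = 5772 × 4.233 / 2.627 = 9301 K.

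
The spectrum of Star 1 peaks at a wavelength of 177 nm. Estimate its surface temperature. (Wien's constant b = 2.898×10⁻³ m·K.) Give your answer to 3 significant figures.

1.64×10^4 K

T = b/λ_max = 2.898×10⁻³ / (177×10⁻⁹) = 1.637×10^4 K.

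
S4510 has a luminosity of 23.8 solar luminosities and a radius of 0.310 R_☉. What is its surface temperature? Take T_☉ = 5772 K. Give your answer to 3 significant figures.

T/T_☉ = (L/L_☉)^(1/4) / (R/R_☉)^(1/2)
T = 5772 × (23.8)^(1/4) / √(0.310) = 5772 × 2.209 / 0.5568 = 2.290×10^4 K.

2.29×10^4 K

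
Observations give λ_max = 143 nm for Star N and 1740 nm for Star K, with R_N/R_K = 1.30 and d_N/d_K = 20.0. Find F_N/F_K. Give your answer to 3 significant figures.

92.6

Wien's law: T_N/T_K = λ_K/λ_N = 1740/143 = 12.17.
L_N/L_K = (R_N/R_K)²(T_N/T_K)⁴ = (1.30)²(12.17)⁴ = 3.705×10^4.
F_N/F_K = (L_N/L_K)/(d_N/d_K)² = 3.705×10^4/(20.0)² = 92.61.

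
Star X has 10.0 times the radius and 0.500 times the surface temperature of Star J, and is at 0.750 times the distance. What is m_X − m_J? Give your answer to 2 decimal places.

L_X/L_J = (10.0)²(0.500)⁴ = 6.250.
F_X/F_J = (L_X/L_J)/(d_X/d_J)² = 6.250/0.5625 = 11.11.
m_X − m_J = −2.5 log₁₀(11.11) = -2.61.

-2.61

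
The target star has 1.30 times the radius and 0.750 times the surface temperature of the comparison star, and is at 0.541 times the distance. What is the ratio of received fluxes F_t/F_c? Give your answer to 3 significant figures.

1.83

L_t/L_c = (R_t/R_c)²(T_t/T_c)⁴ = (1.30)² × (0.750)⁴ = 0.5347.
F_t/F_c = (L_t/L_c)/(d_t/d_c)² = 0.5347 / (0.541)² = 1.827.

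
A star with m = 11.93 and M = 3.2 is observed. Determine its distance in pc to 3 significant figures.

m − M = 5 log₁₀(d/10 pc)
11.93 − (3.2) = 8.73 = 5 log₁₀(d/10)
d = 10 × 10^(8.73/5) = 10 × 10^1.746 = 557.2 pc.

557 pc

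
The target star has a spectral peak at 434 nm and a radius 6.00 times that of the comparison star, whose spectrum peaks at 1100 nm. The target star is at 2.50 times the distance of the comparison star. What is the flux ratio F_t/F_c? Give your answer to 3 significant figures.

238

Wien's law: T_t/T_c = λ_c/λ_t = 1100/434 = 2.535.
L_t/L_c = (R_t/R_c)²(T_t/T_c)⁴ = (6.00)²(2.535)⁴ = 1486.
F_t/F_c = (L_t/L_c)/(d_t/d_c)² = 1486/(2.50)² = 237.7.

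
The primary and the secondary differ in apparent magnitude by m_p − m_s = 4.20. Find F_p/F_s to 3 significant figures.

F_p/F_s = 10^(−(m_p − m_s)/2.5) = 10^(-4.20/2.5) = 10^-1.680 = 0.02089.

0.0209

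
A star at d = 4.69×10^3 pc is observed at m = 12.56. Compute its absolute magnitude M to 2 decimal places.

M = m − 5 log₁₀(d/10 pc) = 12.56 − 5 log₁₀(4.69×10^3/10)
  = 12.56 − 5 × 2.671 = 12.56 − 13.36 = -0.80.

-0.80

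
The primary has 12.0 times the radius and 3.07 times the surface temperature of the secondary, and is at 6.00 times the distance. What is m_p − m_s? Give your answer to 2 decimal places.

L_p/L_s = (12.0)²(3.07)⁴ = 1.279×10^4.
F_p/F_s = (L_p/L_s)/(d_p/d_s)² = 1.279×10^4/36.00 = 355.3.
m_p − m_s = −2.5 log₁₀(355.3) = -6.38.

-6.38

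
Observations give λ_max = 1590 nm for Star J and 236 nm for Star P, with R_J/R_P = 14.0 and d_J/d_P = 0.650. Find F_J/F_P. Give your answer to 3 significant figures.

Wien's law: T_J/T_P = λ_P/λ_J = 236/1590 = 0.1484.
L_J/L_P = (R_J/R_P)²(T_J/T_P)⁴ = (14.0)²(0.1484)⁴ = 0.09513.
F_J/F_P = (L_J/L_P)/(d_J/d_P)² = 0.09513/(0.650)² = 0.2252.

0.225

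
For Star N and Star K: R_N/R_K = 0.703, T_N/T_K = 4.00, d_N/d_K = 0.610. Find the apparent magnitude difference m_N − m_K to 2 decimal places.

-6.33

L_N/L_K = (0.703)²(4.00)⁴ = 126.5.
F_N/F_K = (L_N/L_K)/(d_N/d_K)² = 126.5/0.3721 = 340.0.
m_N − m_K = −2.5 log₁₀(340.0) = -6.33.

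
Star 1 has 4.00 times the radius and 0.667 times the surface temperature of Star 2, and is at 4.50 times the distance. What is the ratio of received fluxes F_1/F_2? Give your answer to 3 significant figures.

0.156

L_1/L_2 = (R_1/R_2)²(T_1/T_2)⁴ = (4.00)² × (0.667)⁴ = 3.167.
F_1/F_2 = (L_1/L_2)/(d_1/d_2)² = 3.167 / (4.50)² = 0.1564.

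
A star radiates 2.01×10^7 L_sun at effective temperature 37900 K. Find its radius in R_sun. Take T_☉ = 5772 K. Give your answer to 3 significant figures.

104 R_sun

R/R_☉ = √(L/L_☉) / (T/T_☉)² = √(2.01×10^7) / (6.566)²
       = 4483 / 43.11 = 104.0.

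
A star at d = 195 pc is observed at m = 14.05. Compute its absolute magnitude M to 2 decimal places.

7.60

M = m − 5 log₁₀(d/10 pc) = 14.05 − 5 log₁₀(195/10)
  = 14.05 − 5 × 1.290 = 14.05 − 6.45 = 7.60.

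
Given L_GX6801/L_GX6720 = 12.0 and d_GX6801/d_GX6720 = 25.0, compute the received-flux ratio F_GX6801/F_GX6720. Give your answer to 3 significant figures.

0.0192

F = L/(4πd²), so F_GX6801/F_GX6720 = (L_GX6801/L_GX6720) / (d_GX6801/d_GX6720)²
= 12.0 / (25.0)² = 12.0 / 625.0 = 0.01920.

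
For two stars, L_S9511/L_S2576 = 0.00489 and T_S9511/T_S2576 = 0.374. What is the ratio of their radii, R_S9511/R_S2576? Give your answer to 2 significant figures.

L ∝ R²T⁴ gives R ∝ √L / T², so
R_S9511/R_S2576 = √(0.00489) / (0.374)² = 0.06993 / 0.1399 = 0.4999.

0.50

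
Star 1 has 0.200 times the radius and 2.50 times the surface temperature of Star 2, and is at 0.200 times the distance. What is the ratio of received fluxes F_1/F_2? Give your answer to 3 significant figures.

39.1

L_1/L_2 = (R_1/R_2)²(T_1/T_2)⁴ = (0.200)² × (2.50)⁴ = 1.563.
F_1/F_2 = (L_1/L_2)/(d_1/d_2)² = 1.563 / (0.200)² = 39.06.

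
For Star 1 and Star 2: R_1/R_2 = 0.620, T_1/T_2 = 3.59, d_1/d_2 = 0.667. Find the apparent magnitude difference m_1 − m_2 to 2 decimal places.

L_1/L_2 = (0.620)²(3.59)⁴ = 63.85.
F_1/F_2 = (L_1/L_2)/(d_1/d_2)² = 63.85/0.4449 = 143.5.
m_1 − m_2 = −2.5 log₁₀(143.5) = -5.39.

-5.39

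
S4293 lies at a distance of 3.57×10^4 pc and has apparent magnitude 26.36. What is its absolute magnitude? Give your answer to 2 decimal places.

M = m − 5 log₁₀(d/10 pc) = 26.36 − 5 log₁₀(3.57×10^4/10)
  = 26.36 − 5 × 3.553 = 26.36 − 17.76 = 8.60.

8.60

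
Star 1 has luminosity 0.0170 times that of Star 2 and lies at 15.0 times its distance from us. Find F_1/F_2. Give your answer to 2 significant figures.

F = L/(4πd²), so F_1/F_2 = (L_1/L_2) / (d_1/d_2)²
= 0.0170 / (15.0)² = 0.0170 / 225.0 = 7.556×10^-5.

7.6×10^-5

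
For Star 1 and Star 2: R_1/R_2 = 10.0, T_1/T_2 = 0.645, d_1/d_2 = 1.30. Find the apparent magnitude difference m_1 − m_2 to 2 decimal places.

-2.53

L_1/L_2 = (10.0)²(0.645)⁴ = 17.31.
F_1/F_2 = (L_1/L_2)/(d_1/d_2)² = 17.31/1.690 = 10.24.
m_1 − m_2 = −2.5 log₁₀(10.24) = -2.53.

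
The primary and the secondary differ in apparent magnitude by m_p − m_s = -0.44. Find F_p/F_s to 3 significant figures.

F_p/F_s = 10^(−(m_p − m_s)/2.5) = 10^(0.44/2.5) = 10^0.176 = 1.500.

1.50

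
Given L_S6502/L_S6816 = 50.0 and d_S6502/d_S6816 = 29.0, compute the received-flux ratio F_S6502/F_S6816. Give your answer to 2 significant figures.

0.059

F = L/(4πd²), so F_S6502/F_S6816 = (L_S6502/L_S6816) / (d_S6502/d_S6816)²
= 50.0 / (29.0)² = 50.0 / 841.0 = 0.05945.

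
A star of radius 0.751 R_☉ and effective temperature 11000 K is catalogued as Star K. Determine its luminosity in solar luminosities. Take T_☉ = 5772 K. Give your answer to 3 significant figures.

L/L_☉ = (R/R_☉)² (T/T_☉)⁴ = (0.751)² × (11000/5772)⁴
       = 0.5640 × (1.906)⁴ = 0.5640 × 13.19 = 7.440.

7.44 solar luminosities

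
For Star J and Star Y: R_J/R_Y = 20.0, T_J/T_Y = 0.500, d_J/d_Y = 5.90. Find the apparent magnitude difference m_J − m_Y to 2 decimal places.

0.36

L_J/L_Y = (20.0)²(0.500)⁴ = 25.00.
F_J/F_Y = (L_J/L_Y)/(d_J/d_Y)² = 25.00/34.81 = 0.7182.
m_J − m_Y = −2.5 log₁₀(0.7182) = 0.36.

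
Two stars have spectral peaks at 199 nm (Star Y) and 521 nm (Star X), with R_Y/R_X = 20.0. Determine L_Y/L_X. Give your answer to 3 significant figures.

Wien's law gives T ∝ 1/λ_max, so T_Y/T_X = λ_X/λ_Y = 521/199 = 2.618.
Then L ∝ R²T⁴ gives L_Y/L_X = (20.0)² × (2.618)⁴ = 400.0 × 46.98 = 1.879×10^4.

1.88×10^4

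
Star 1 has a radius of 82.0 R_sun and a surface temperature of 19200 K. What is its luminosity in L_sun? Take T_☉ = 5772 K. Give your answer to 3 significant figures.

8.23×10^5 L_sun

L/L_☉ = (R/R_☉)² (T/T_☉)⁴ = (82.0)² × (19200/5772)⁴
       = 6724 × (3.326)⁴ = 6724 × 122.4 = 8.232×10^5.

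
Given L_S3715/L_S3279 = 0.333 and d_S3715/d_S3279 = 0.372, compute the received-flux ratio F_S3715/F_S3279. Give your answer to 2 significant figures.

2.4

F = L/(4πd²), so F_S3715/F_S3279 = (L_S3715/L_S3279) / (d_S3715/d_S3279)²
= 0.333 / (0.372)² = 0.333 / 0.1384 = 2.406.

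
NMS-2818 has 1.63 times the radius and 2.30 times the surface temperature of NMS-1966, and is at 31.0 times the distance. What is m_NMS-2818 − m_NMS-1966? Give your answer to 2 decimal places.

L_NMS-2818/L_NMS-1966 = (1.63)²(2.30)⁴ = 74.35.
F_NMS-2818/F_NMS-1966 = (L_NMS-2818/L_NMS-1966)/(d_NMS-2818/d_NMS-1966)² = 74.35/961.0 = 0.07737.
m_NMS-2818 − m_NMS-1966 = −2.5 log₁₀(0.07737) = 2.78.

2.78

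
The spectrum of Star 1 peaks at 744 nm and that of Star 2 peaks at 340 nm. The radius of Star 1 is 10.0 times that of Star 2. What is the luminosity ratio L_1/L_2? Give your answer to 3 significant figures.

Wien's law gives T ∝ 1/λ_max, so T_1/T_2 = λ_2/λ_1 = 340/744 = 0.4570.
Then L ∝ R²T⁴ gives L_1/L_2 = (10.0)² × (0.4570)⁴ = 100.0 × 0.04361 = 4.361.

4.36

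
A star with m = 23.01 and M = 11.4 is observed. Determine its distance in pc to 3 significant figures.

2.10×10^3 pc

m − M = 5 log₁₀(d/10 pc)
23.01 − (11.4) = 11.61 = 5 log₁₀(d/10)
d = 10 × 10^(11.61/5) = 10 × 10^2.322 = 2099 pc.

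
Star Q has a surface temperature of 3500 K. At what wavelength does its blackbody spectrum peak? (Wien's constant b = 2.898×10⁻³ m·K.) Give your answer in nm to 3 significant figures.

828 nm

λ_max = b/T = 2.898×10⁻³ / 3500 = 8.28×10^-7 m = 828.0 nm.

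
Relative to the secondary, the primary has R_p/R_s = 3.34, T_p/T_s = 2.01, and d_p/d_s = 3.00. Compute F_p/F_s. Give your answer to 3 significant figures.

L_p/L_s = (R_p/R_s)²(T_p/T_s)⁴ = (3.34)² × (2.01)⁴ = 182.1.
F_p/F_s = (L_p/L_s)/(d_p/d_s)² = 182.1 / (3.00)² = 20.23.

20.2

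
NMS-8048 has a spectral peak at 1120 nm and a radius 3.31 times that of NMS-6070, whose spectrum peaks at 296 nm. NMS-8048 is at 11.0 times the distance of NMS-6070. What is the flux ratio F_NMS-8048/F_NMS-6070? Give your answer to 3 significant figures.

4.42×10^-4

Wien's law: T_NMS-8048/T_NMS-6070 = λ_NMS-6070/λ_NMS-8048 = 296/1120 = 0.2643.
L_NMS-8048/L_NMS-6070 = (R_NMS-8048/R_NMS-6070)²(T_NMS-8048/T_NMS-6070)⁴ = (3.31)²(0.2643)⁴ = 0.05345.
F_NMS-8048/F_NMS-6070 = (L_NMS-8048/L_NMS-6070)/(d_NMS-8048/d_NMS-6070)² = 0.05345/(11.0)² = 4.417×10^-4.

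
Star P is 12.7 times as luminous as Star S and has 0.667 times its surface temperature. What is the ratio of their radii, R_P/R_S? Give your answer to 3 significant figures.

8.01

L ∝ R²T⁴ gives R ∝ √L / T², so
R_P/R_S = √(12.7) / (0.667)² = 3.564 / 0.4449 = 8.010.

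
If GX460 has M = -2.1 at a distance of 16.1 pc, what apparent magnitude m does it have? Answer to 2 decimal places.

m = M + 5 log₁₀(d/10 pc) = -2.1 + 5 log₁₀(16.1/10)
  = -2.1 + 5 × 0.207 = -2.1 + 1.03 = -1.07.

-1.07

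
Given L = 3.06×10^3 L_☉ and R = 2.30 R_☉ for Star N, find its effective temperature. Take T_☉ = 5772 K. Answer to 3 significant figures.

2.83×10^4 K

T/T_☉ = (L/L_☉)^(1/4) / (R/R_☉)^(1/2)
T = 5772 × (3.06×10^3)^(1/4) / √(2.30) = 5772 × 7.438 / 1.517 = 2.831×10^4 K.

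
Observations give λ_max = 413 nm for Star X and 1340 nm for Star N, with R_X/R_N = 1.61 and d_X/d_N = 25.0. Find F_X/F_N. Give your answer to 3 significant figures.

0.460

Wien's law: T_X/T_N = λ_N/λ_X = 1340/413 = 3.245.
L_X/L_N = (R_X/R_N)²(T_X/T_N)⁴ = (1.61)²(3.245)⁴ = 287.3.
F_X/F_N = (L_X/L_N)/(d_X/d_N)² = 287.3/(25.0)² = 0.4596.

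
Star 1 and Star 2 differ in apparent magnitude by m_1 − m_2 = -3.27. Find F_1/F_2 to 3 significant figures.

F_1/F_2 = 10^(−(m_1 − m_2)/2.5) = 10^(3.27/2.5) = 10^1.308 = 20.32.

20.3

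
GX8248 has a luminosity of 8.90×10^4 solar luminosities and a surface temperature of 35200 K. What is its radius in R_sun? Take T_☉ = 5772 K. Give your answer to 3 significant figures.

8.02 R_sun

R/R_☉ = √(L/L_☉) / (T/T_☉)² = √(8.90×10^4) / (6.098)²
       = 298.3 / 37.19 = 8.022.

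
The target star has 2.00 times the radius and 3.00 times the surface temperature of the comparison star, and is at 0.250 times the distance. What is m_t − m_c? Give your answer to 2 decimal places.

-9.29

L_t/L_c = (2.00)²(3.00)⁴ = 324.0.
F_t/F_c = (L_t/L_c)/(d_t/d_c)² = 324.0/0.06250 = 5184.
m_t − m_c = −2.5 log₁₀(5184) = -9.29.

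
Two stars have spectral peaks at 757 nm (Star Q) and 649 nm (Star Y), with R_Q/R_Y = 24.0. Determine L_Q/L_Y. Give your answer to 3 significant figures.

Wien's law gives T ∝ 1/λ_max, so T_Q/T_Y = λ_Y/λ_Q = 649/757 = 0.8573.
Then L ∝ R²T⁴ gives L_Q/L_Y = (24.0)² × (0.8573)⁴ = 576.0 × 0.5403 = 311.2.

311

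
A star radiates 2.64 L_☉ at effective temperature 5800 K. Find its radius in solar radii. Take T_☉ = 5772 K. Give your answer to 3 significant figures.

R/R_☉ = √(L/L_☉) / (T/T_☉)² = √(2.64) / (1.005)²
       = 1.625 / 1.010 = 1.609.

1.61 solar radii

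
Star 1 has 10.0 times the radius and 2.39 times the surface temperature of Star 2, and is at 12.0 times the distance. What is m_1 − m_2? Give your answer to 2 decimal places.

L_1/L_2 = (10.0)²(2.39)⁴ = 3263.
F_1/F_2 = (L_1/L_2)/(d_1/d_2)² = 3263/144.0 = 22.66.
m_1 − m_2 = −2.5 log₁₀(22.66) = -3.39.

-3.39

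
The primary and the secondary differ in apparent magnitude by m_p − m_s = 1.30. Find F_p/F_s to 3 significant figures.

F_p/F_s = 10^(−(m_p − m_s)/2.5) = 10^(-1.30/2.5) = 10^-0.520 = 0.3020.

0.302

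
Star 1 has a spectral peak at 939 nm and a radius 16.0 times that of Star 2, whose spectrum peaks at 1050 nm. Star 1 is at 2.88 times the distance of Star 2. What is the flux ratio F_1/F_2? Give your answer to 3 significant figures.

48.3

Wien's law: T_1/T_2 = λ_2/λ_1 = 1050/939 = 1.118.
L_1/L_2 = (R_1/R_2)²(T_1/T_2)⁴ = (16.0)²(1.118)⁴ = 400.3.
F_1/F_2 = (L_1/L_2)/(d_1/d_2)² = 400.3/(2.88)² = 48.26.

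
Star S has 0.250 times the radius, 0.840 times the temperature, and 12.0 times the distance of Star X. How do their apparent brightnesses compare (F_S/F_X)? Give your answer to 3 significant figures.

2.16×10^-4

L_S/L_X = (R_S/R_X)²(T_S/T_X)⁴ = (0.250)² × (0.840)⁴ = 0.03112.
F_S/F_X = (L_S/L_X)/(d_S/d_X)² = 0.03112 / (12.0)² = 2.161×10^-4.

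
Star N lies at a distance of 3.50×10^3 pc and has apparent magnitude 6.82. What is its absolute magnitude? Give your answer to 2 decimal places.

-5.90

M = m − 5 log₁₀(d/10 pc) = 6.82 − 5 log₁₀(3.50×10^3/10)
  = 6.82 − 5 × 2.544 = 6.82 − 12.72 = -5.90.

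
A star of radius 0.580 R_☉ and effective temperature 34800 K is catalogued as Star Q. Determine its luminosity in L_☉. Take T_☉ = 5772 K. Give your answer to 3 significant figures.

444 L_☉

L/L_☉ = (R/R_☉)² (T/T_☉)⁴ = (0.580)² × (34800/5772)⁴
       = 0.3364 × (6.029)⁴ = 0.3364 × 1321 = 444.5.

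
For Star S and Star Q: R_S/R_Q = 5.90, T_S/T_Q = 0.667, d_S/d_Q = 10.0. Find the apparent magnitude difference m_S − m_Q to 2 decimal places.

L_S/L_Q = (5.90)²(0.667)⁴ = 6.890.
F_S/F_Q = (L_S/L_Q)/(d_S/d_Q)² = 6.890/100.0 = 0.06890.
m_S − m_Q = −2.5 log₁₀(0.06890) = 2.90.

2.90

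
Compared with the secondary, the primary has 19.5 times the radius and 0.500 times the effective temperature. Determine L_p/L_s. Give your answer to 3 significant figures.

From the Stefan–Boltzmann law, L ∝ R²T⁴, so
L_p/L_s = (R_p/R_s)² (T_p/T_s)⁴ = (19.5)² × (0.500)⁴ = 380.2 × 0.06250 = 23.77.

23.8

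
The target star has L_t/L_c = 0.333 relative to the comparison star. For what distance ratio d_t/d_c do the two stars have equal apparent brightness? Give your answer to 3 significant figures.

0.577

Equal flux requires L_t/d_t² = L_c/d_c², so d_t/d_c = √(L_t/L_c)
= √(0.333) = 0.5771.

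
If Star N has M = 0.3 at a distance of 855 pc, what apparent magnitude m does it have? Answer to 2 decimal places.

9.96

m = M + 5 log₁₀(d/10 pc) = 0.3 + 5 log₁₀(855/10)
  = 0.3 + 5 × 1.932 = 0.3 + 9.66 = 9.96.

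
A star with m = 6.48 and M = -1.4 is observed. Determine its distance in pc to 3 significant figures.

377 pc

m − M = 5 log₁₀(d/10 pc)
6.48 − (-1.4) = 7.88 = 5 log₁₀(d/10)
d = 10 × 10^(7.88/5) = 10 × 10^1.576 = 376.7 pc.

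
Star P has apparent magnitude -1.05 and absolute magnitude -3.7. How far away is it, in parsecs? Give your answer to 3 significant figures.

m − M = 5 log₁₀(d/10 pc)
-1.05 − (-3.7) = 2.65 = 5 log₁₀(d/10)
d = 10 × 10^(2.65/5) = 10 × 10^0.530 = 33.88 pc.

33.9 pc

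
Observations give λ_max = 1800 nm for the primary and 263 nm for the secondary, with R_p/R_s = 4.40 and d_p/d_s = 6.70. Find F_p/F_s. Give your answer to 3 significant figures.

1.97×10^-4

Wien's law: T_p/T_s = λ_s/λ_p = 263/1800 = 0.1461.
L_p/L_s = (R_p/R_s)²(T_p/T_s)⁴ = (4.40)²(0.1461)⁴ = 0.008823.
F_p/F_s = (L_p/L_s)/(d_p/d_s)² = 0.008823/(6.70)² = 1.966×10^-4.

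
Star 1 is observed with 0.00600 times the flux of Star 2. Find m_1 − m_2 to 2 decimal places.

5.55

m_1 − m_2 = −2.5 log₁₀(F_1/F_2) = −2.5 log₁₀(0.00600) = −2.5 × (-2.222) = 5.555.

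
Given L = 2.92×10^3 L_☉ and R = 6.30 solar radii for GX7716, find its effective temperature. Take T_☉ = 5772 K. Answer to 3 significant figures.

1.69×10^4 K

T/T_☉ = (L/L_☉)^(1/4) / (R/R_☉)^(1/2)
T = 5772 × (2.92×10^3)^(1/4) / √(6.30) = 5772 × 7.351 / 2.510 = 1.690×10^4 K.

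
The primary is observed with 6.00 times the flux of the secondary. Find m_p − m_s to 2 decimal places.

-1.95

m_p − m_s = −2.5 log₁₀(F_p/F_s) = −2.5 log₁₀(6.00) = −2.5 × (0.778) = -1.945.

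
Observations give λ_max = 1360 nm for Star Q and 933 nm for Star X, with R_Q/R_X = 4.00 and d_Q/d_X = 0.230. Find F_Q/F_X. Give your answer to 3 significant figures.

67.0

Wien's law: T_Q/T_X = λ_X/λ_Q = 933/1360 = 0.6860.
L_Q/L_X = (R_Q/R_X)²(T_Q/T_X)⁴ = (4.00)²(0.6860)⁴ = 3.544.
F_Q/F_X = (L_Q/L_X)/(d_Q/d_X)² = 3.544/(0.230)² = 66.99.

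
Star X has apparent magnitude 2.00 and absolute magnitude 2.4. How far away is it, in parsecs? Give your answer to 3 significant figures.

m − M = 5 log₁₀(d/10 pc)
2.00 − (2.4) = -0.40 = 5 log₁₀(d/10)
d = 10 × 10^(-0.40/5) = 10 × 10^-0.080 = 8.318 pc.

8.32 pc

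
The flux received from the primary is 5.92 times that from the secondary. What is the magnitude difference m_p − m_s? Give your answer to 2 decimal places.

-1.93

m_p − m_s = −2.5 log₁₀(F_p/F_s) = −2.5 log₁₀(5.92) = −2.5 × (0.772) = -1.931.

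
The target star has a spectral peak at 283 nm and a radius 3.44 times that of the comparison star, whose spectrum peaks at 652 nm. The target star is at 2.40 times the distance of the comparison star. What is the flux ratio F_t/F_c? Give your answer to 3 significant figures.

Wien's law: T_t/T_c = λ_c/λ_t = 652/283 = 2.304.
L_t/L_c = (R_t/R_c)²(T_t/T_c)⁴ = (3.44)²(2.304)⁴ = 333.4.
F_t/F_c = (L_t/L_c)/(d_t/d_c)² = 333.4/(2.40)² = 57.88.

57.9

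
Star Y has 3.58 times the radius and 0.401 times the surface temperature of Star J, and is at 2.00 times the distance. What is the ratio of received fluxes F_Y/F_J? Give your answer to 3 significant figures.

0.0828

L_Y/L_J = (R_Y/R_J)²(T_Y/T_J)⁴ = (3.58)² × (0.401)⁴ = 0.3314.
F_Y/F_J = (L_Y/L_J)/(d_Y/d_J)² = 0.3314 / (2.00)² = 0.08285.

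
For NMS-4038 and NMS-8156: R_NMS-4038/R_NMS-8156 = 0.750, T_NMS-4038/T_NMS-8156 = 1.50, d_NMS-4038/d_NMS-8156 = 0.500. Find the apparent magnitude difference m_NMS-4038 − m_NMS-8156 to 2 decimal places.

L_NMS-4038/L_NMS-8156 = (0.750)²(1.50)⁴ = 2.848.
F_NMS-4038/F_NMS-8156 = (L_NMS-4038/L_NMS-8156)/(d_NMS-4038/d_NMS-8156)² = 2.848/0.2500 = 11.39.
m_NMS-4038 − m_NMS-8156 = −2.5 log₁₀(11.39) = -2.64.

-2.64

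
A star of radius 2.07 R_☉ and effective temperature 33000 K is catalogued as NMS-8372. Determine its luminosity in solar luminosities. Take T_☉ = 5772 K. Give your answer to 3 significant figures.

L/L_☉ = (R/R_☉)² (T/T_☉)⁴ = (2.07)² × (33000/5772)⁴
       = 4.285 × (5.717)⁴ = 4.285 × 1068 = 4578.

4.58×10^3 solar luminosities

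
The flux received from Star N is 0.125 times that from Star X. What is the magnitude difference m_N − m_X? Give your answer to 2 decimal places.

2.26

m_N − m_X = −2.5 log₁₀(F_N/F_X) = −2.5 log₁₀(0.125) = −2.5 × (-0.903) = 2.258.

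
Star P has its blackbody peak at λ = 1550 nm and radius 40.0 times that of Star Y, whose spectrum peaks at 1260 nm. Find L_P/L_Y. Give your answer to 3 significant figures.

699

Wien's law gives T ∝ 1/λ_max, so T_P/T_Y = λ_Y/λ_P = 1260/1550 = 0.8129.
Then L ∝ R²T⁴ gives L_P/L_Y = (40.0)² × (0.8129)⁴ = 1600 × 0.4367 = 698.7.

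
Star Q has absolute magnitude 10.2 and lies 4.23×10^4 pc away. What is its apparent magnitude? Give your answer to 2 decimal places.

m = M + 5 log₁₀(d/10 pc) = 10.2 + 5 log₁₀(4.23×10^4/10)
  = 10.2 + 5 × 3.626 = 10.2 + 18.13 = 28.33.

28.33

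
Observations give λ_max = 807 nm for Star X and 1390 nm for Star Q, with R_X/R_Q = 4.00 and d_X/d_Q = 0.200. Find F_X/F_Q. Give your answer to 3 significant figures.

3.52×10^3

Wien's law: T_X/T_Q = λ_Q/λ_X = 1390/807 = 1.722.
L_X/L_Q = (R_X/R_Q)²(T_X/T_Q)⁴ = (4.00)²(1.722)⁴ = 140.8.
F_X/F_Q = (L_X/L_Q)/(d_X/d_Q)² = 140.8/(0.200)² = 3521.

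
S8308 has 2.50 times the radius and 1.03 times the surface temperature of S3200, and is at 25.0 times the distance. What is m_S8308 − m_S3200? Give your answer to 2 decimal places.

L_S8308/L_S3200 = (2.50)²(1.03)⁴ = 7.034.
F_S8308/F_S3200 = (L_S8308/L_S3200)/(d_S8308/d_S3200)² = 7.034/625.0 = 0.01126.
m_S8308 − m_S3200 = −2.5 log₁₀(0.01126) = 4.87.

4.87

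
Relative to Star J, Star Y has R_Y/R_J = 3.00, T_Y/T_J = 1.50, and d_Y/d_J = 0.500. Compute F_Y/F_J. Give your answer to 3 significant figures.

L_Y/L_J = (R_Y/R_J)²(T_Y/T_J)⁴ = (3.00)² × (1.50)⁴ = 45.56.
F_Y/F_J = (L_Y/L_J)/(d_Y/d_J)² = 45.56 / (0.500)² = 182.2.

182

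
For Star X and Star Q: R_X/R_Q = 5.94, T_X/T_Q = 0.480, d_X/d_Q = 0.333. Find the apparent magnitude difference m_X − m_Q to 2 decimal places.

L_X/L_Q = (5.94)²(0.480)⁴ = 1.873.
F_X/F_Q = (L_X/L_Q)/(d_X/d_Q)² = 1.873/0.1109 = 16.89.
m_X − m_Q = −2.5 log₁₀(16.89) = -3.07.

-3.07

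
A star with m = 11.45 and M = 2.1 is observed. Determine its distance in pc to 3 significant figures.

m − M = 5 log₁₀(d/10 pc)
11.45 − (2.1) = 9.35 = 5 log₁₀(d/10)
d = 10 × 10^(9.35/5) = 10 × 10^1.870 = 741.3 pc.

741 pc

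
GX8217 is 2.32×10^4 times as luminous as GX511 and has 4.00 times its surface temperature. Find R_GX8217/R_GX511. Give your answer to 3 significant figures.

L ∝ R²T⁴ gives R ∝ √L / T², so
R_GX8217/R_GX511 = √(2.32×10^4) / (4.00)² = 152.3 / 16.00 = 9.520.

9.52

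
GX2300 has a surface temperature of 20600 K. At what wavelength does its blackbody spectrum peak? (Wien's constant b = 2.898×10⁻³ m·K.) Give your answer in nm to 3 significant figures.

λ_max = b/T = 2.898×10⁻³ / 20600 = 1.41×10^-7 m = 140.7 nm.

141 nm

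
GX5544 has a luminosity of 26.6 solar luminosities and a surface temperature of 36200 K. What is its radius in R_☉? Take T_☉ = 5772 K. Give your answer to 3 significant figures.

R/R_☉ = √(L/L_☉) / (T/T_☉)² = √(26.6) / (6.272)²
       = 5.158 / 39.33 = 0.1311.

0.131 R_☉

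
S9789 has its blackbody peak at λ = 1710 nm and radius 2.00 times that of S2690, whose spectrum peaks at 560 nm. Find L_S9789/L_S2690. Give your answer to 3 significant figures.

Wien's law gives T ∝ 1/λ_max, so T_S9789/T_S2690 = λ_S2690/λ_S9789 = 560/1710 = 0.3275.
Then L ∝ R²T⁴ gives L_S9789/L_S2690 = (2.00)² × (0.3275)⁴ = 4.000 × 0.01150 = 0.04601.

0.0460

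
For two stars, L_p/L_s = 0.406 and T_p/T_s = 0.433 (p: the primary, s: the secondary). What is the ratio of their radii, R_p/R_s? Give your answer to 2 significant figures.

3.4

L ∝ R²T⁴ gives R ∝ √L / T², so
R_p/R_s = √(0.406) / (0.433)² = 0.6372 / 0.1875 = 3.398.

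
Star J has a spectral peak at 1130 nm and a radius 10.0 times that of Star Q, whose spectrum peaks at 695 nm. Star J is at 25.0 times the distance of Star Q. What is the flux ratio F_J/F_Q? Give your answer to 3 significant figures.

0.0229

Wien's law: T_J/T_Q = λ_Q/λ_J = 695/1130 = 0.6150.
L_J/L_Q = (R_J/R_Q)²(T_J/T_Q)⁴ = (10.0)²(0.6150)⁴ = 14.31.
F_J/F_Q = (L_J/L_Q)/(d_J/d_Q)² = 14.31/(25.0)² = 0.02290.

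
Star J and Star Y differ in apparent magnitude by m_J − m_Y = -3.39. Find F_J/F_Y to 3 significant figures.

F_J/F_Y = 10^(−(m_J − m_Y)/2.5) = 10^(3.39/2.5) = 10^1.356 = 22.70.

22.7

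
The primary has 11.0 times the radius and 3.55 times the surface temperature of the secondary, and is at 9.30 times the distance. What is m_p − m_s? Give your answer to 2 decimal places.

-5.87

L_p/L_s = (11.0)²(3.55)⁴ = 1.922×10^4.
F_p/F_s = (L_p/L_s)/(d_p/d_s)² = 1.922×10^4/86.49 = 222.2.
m_p − m_s = −2.5 log₁₀(222.2) = -5.87.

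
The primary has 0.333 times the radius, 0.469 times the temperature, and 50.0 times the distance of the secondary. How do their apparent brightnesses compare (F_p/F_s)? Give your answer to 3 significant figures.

L_p/L_s = (R_p/R_s)²(T_p/T_s)⁴ = (0.333)² × (0.469)⁴ = 0.005365.
F_p/F_s = (L_p/L_s)/(d_p/d_s)² = 0.005365 / (50.0)² = 2.146×10^-6.

2.15×10^-6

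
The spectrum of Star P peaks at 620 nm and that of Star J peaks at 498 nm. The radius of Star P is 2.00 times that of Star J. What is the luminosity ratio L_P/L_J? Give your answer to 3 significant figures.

1.66

Wien's law gives T ∝ 1/λ_max, so T_P/T_J = λ_J/λ_P = 498/620 = 0.8032.
Then L ∝ R²T⁴ gives L_P/L_J = (2.00)² × (0.8032)⁴ = 4.000 × 0.4162 = 1.665.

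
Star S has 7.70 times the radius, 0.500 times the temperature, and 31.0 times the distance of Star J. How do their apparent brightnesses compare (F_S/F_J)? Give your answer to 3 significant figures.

L_S/L_J = (R_S/R_J)²(T_S/T_J)⁴ = (7.70)² × (0.500)⁴ = 3.706.
F_S/F_J = (L_S/L_J)/(d_S/d_J)² = 3.706 / (31.0)² = 0.003856.

0.00386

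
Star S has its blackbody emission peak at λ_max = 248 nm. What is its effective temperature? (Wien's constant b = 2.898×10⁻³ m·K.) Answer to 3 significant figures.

T = b/λ_max = 2.898×10⁻³ / (248×10⁻⁹) = 1.169×10^4 K.

1.17×10^4 K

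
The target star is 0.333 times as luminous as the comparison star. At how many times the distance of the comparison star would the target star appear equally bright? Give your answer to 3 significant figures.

Equal flux requires L_t/d_t² = L_c/d_c², so d_t/d_c = √(L_t/L_c)
= √(0.333) = 0.5771.

0.577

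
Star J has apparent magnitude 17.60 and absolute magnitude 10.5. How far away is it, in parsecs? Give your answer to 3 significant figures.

263 pc

m − M = 5 log₁₀(d/10 pc)
17.60 − (10.5) = 7.10 = 5 log₁₀(d/10)
d = 10 × 10^(7.10/5) = 10 × 10^1.420 = 263.0 pc.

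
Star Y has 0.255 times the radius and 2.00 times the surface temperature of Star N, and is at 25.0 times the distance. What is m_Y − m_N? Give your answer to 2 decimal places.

L_Y/L_N = (0.255)²(2.00)⁴ = 1.040.
F_Y/F_N = (L_Y/L_N)/(d_Y/d_N)² = 1.040/625.0 = 0.001665.
m_Y − m_N = −2.5 log₁₀(0.001665) = 6.95.

6.95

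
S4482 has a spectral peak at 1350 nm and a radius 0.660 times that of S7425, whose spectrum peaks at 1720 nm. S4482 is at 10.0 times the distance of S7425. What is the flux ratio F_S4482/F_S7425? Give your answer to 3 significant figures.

Wien's law: T_S4482/T_S7425 = λ_S7425/λ_S4482 = 1720/1350 = 1.274.
L_S4482/L_S7425 = (R_S4482/R_S7425)²(T_S4482/T_S7425)⁴ = (0.660)²(1.274)⁴ = 1.148.
F_S4482/F_S7425 = (L_S4482/L_S7425)/(d_S4482/d_S7425)² = 1.148/(10.0)² = 0.01148.

0.0115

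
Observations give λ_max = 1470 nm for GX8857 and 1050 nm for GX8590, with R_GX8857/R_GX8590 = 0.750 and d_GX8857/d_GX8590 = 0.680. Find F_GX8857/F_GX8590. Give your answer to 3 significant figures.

0.317

Wien's law: T_GX8857/T_GX8590 = λ_GX8590/λ_GX8857 = 1050/1470 = 0.7143.
L_GX8857/L_GX8590 = (R_GX8857/R_GX8590)²(T_GX8857/T_GX8590)⁴ = (0.750)²(0.7143)⁴ = 0.1464.
F_GX8857/F_GX8590 = (L_GX8857/L_GX8590)/(d_GX8857/d_GX8590)² = 0.1464/(0.680)² = 0.3167.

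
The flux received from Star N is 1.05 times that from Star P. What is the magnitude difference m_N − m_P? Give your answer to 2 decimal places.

m_N − m_P = −2.5 log₁₀(F_N/F_P) = −2.5 log₁₀(1.05) = −2.5 × (0.021) = -0.053.

-0.05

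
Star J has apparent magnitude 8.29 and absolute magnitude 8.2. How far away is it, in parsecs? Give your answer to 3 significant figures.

m − M = 5 log₁₀(d/10 pc)
8.29 − (8.2) = 0.09 = 5 log₁₀(d/10)
d = 10 × 10^(0.09/5) = 10 × 10^0.018 = 10.42 pc.

10.4 pc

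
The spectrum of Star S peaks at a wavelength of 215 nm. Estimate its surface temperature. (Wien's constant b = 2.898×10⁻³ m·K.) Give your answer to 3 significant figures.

1.35×10^4 K

T = b/λ_max = 2.898×10⁻³ / (215×10⁻⁹) = 1.348×10^4 K.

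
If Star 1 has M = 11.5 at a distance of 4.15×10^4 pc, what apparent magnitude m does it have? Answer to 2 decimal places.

m = M + 5 log₁₀(d/10 pc) = 11.5 + 5 log₁₀(4.15×10^4/10)
  = 11.5 + 5 × 3.618 = 11.5 + 18.09 = 29.59.

29.59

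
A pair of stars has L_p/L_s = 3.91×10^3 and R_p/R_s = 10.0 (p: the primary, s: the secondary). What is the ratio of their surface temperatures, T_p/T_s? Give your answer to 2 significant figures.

L ∝ R²T⁴ gives T ∝ (L/R²)^(1/4), so
T_p/T_s = (3.91×10^3 / 10.0²)^(1/4) = (39.10)^(1/4) = 2.501.

2.5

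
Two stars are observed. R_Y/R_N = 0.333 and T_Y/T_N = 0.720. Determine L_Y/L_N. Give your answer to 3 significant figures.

From the Stefan–Boltzmann law, L ∝ R²T⁴, so
L_Y/L_N = (R_Y/R_N)² (T_Y/T_N)⁴ = (0.333)² × (0.720)⁴ = 0.1109 × 0.2687 = 0.02980.

0.0298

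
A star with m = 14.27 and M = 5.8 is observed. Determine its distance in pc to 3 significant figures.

494 pc

m − M = 5 log₁₀(d/10 pc)
14.27 − (5.8) = 8.47 = 5 log₁₀(d/10)
d = 10 × 10^(8.47/5) = 10 × 10^1.694 = 494.3 pc.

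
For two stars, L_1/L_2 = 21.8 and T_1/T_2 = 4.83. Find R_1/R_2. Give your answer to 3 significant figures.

L ∝ R²T⁴ gives R ∝ √L / T², so
R_1/R_2 = √(21.8) / (4.83)² = 4.669 / 23.33 = 0.2001.

0.200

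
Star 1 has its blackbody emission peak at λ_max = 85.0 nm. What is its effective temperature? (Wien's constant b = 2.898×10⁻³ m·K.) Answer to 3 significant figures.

T = b/λ_max = 2.898×10⁻³ / (85.0×10⁻⁹) = 3.409×10^4 K.

3.41×10^4 K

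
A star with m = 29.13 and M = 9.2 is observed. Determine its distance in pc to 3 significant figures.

9.68×10^4 pc

m − M = 5 log₁₀(d/10 pc)
29.13 − (9.2) = 19.93 = 5 log₁₀(d/10)
d = 10 × 10^(19.93/5) = 10 × 10^3.986 = 9.683×10^4 pc.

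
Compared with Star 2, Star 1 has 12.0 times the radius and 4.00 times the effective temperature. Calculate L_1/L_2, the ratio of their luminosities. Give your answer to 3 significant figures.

3.69×10^4

From the Stefan–Boltzmann law, L ∝ R²T⁴, so
L_1/L_2 = (R_1/R_2)² (T_1/T_2)⁴ = (12.0)² × (4.00)⁴ = 144.0 × 256.0 = 3.686×10^4.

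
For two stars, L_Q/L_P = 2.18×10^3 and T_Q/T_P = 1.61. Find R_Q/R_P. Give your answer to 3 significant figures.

18.0

L ∝ R²T⁴ gives R ∝ √L / T², so
R_Q/R_P = √(2.18×10^3) / (1.61)² = 46.69 / 2.592 = 18.01.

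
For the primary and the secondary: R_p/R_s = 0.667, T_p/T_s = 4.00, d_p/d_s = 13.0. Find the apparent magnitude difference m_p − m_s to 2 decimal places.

0.43

L_p/L_s = (0.667)²(4.00)⁴ = 113.9.
F_p/F_s = (L_p/L_s)/(d_p/d_s)² = 113.9/169.0 = 0.6739.
m_p − m_s = −2.5 log₁₀(0.6739) = 0.43.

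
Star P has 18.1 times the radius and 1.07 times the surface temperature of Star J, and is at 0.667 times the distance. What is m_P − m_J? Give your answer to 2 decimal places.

L_P/L_J = (18.1)²(1.07)⁴ = 429.4.
F_P/F_J = (L_P/L_J)/(d_P/d_J)² = 429.4/0.4449 = 965.3.
m_P − m_J = −2.5 log₁₀(965.3) = -7.46.

-7.46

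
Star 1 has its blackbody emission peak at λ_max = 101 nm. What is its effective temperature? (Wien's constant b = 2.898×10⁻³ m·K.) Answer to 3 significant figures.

T = b/λ_max = 2.898×10⁻³ / (101×10⁻⁹) = 2.869×10^4 K.

2.87×10^4 K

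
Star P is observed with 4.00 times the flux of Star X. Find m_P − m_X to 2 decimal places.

m_P − m_X = −2.5 log₁₀(F_P/F_X) = −2.5 log₁₀(4.00) = −2.5 × (0.602) = -1.505.

-1.51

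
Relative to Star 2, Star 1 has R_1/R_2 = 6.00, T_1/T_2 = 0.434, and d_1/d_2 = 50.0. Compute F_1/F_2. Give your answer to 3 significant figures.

5.11×10^-4

L_1/L_2 = (R_1/R_2)²(T_1/T_2)⁴ = (6.00)² × (0.434)⁴ = 1.277.
F_1/F_2 = (L_1/L_2)/(d_1/d_2)² = 1.277 / (50.0)² = 5.109×10^-4.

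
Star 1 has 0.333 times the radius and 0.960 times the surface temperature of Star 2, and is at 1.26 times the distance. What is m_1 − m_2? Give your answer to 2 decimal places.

L_1/L_2 = (0.333)²(0.960)⁴ = 0.09418.
F_1/F_2 = (L_1/L_2)/(d_1/d_2)² = 0.09418/1.588 = 0.05932.
m_1 − m_2 = −2.5 log₁₀(0.05932) = 3.07.

3.07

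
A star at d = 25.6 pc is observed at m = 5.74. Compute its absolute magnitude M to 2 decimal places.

3.70

M = m − 5 log₁₀(d/10 pc) = 5.74 − 5 log₁₀(25.6/10)
  = 5.74 − 5 × 0.408 = 5.74 − 2.04 = 3.70.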